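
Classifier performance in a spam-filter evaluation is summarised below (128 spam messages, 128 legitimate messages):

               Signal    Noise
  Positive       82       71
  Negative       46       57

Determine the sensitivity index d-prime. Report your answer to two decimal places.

H = 82/128 = 0.6406
FA = 71/128 = 0.5547
z(H) = 0.360
z(FA) = 0.138
d' = z(H) − z(FA) = 0.360 − 0.138 = 0.222

d-prime = 0.22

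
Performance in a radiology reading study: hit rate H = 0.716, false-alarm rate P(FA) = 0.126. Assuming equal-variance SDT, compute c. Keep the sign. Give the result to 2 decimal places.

z(H) = z(0.716) = 0.5710
z(FA) = z(0.126) = -1.1455
c = −½·[z(H) + z(FA)] = −0.5 × (0.5710 + (-1.1455)) = 0.28725
c > 0: the radiologist has a conservative response bias.

c = 0.29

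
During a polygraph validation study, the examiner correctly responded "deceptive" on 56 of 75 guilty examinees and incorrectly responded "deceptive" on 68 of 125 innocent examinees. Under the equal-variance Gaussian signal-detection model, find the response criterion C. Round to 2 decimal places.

C = -0.39

H = 56/75 = 0.7467
FA = 68/125 = 0.5440
Φ⁻¹(H) = 0.6641
Φ⁻¹(FA) = 0.1105
c = −½·[z(H) + z(FA)] = −0.5 × (0.6641 + 0.1105) = -0.3873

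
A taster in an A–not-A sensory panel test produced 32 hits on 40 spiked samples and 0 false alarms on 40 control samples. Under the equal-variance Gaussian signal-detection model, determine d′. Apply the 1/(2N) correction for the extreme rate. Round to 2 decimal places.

The false-alarm rate is 0/40 = 0, so apply the 1/(2N) correction: FA → 1/(2·40) = 0.01250.
z(H) = z(0.80000) = 0.842
z(FA) = z(0.01250) = -2.241
d' = 0.842 − (-2.241) = 3.083

d′ = 3.08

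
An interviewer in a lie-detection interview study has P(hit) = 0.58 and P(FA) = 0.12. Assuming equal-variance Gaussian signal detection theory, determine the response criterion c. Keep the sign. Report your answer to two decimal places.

Φ⁻¹(H) = Φ⁻¹(0.58) = 0.202
Φ⁻¹(FA) = Φ⁻¹(0.12) = -1.175
c = −½·[z(H) + z(FA)] = −0.5 × (0.202 + (-1.175)) = 0.4865

c = 0.49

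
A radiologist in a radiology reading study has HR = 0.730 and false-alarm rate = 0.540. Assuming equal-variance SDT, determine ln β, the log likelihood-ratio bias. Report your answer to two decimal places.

ln β = -0.18

z(H) = z(0.730) = 0.613
z(FA) = z(0.540) = 0.100
ln β = −½·[z(H)² − z(FA)²] = −0.5 × (0.376 − 0.010) = -0.183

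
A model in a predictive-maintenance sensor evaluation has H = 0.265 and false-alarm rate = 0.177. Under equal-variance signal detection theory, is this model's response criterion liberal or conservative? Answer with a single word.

z(H) = -0.628, z(FA) = -0.927
c = −½·(z(H) + z(FA)) = 0.7775
c > 0 → conservative criterion (biased toward responding “no”).

conservative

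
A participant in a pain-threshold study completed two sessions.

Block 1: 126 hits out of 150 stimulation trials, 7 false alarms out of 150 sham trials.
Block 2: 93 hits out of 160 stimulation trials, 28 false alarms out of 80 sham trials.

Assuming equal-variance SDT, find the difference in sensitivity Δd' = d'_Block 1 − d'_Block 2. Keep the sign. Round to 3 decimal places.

Block 1: z(0.8400) = 0.9945, z(0.0467) = -1.6777, d' = 2.6722
Block 2: z(0.5813) = 0.2052, z(0.3500) = -0.3853, d' = 0.5905
Δd' = d'_Block 1 − d'_Block 2 = 2.6722 − 0.5905 = 2.0817
Block 1 has the higher sensitivity.

Δd' = 2.082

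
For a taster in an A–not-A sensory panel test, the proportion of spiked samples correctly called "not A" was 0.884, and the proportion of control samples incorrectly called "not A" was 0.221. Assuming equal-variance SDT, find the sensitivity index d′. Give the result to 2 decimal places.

d′ = 1.96

z(0.884) = 1.1952, z(0.221) = -0.7688
d' = z(H) − z(FA) = 1.1952 − (-0.7688) = 1.9640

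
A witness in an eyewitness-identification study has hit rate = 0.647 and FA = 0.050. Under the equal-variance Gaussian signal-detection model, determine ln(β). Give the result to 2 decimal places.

Φ⁻¹(H) = 0.377
Φ⁻¹(FA) = -1.645
ln β = −½·[z(H)² − z(FA)²] = −0.5 × (0.142 − 2.706) = 1.282

ln β = 1.28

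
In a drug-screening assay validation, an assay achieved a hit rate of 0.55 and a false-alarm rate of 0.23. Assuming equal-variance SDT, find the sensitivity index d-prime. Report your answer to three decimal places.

d-prime = 0.865

z(H) = z(0.55) = 0.1257
z(FA) = z(0.23) = -0.7388
d' = z(H) − z(FA) = 0.1257 − (-0.7388) = 0.8645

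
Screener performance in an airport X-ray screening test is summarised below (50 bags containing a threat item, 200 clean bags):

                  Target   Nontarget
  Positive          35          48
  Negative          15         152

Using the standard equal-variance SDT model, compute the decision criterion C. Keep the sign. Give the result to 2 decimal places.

H = 35/50 = 0.7000
FA = 48/200 = 0.2400
Φ⁻¹(H) = Φ⁻¹(0.7000) = 0.5244
Φ⁻¹(FA) = Φ⁻¹(0.2400) = -0.7063
c = −½·[z(H) + z(FA)] = −0.5 × (0.5244 + (-0.7063)) = 0.09095

C = 0.09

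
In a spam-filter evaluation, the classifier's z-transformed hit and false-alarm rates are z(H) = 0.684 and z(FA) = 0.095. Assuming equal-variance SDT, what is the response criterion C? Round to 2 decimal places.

C = -0.39

c = −½·[z(H) + z(FA)] = −½·(0.684 + 0.095) = -0.3895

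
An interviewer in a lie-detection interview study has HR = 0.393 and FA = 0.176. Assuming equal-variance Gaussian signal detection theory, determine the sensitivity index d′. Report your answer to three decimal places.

d′ = 0.659

Φ⁻¹(0.393) = -0.2715, Φ⁻¹(0.176) = -0.9307
d' = z(H) − z(FA) = -0.2715 − (-0.9307) = 0.6592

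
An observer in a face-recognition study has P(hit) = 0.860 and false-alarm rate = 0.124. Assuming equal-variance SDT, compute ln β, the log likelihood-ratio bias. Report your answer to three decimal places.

z(H) = 1.0803
z(FA) = -1.1552
ln β = −½·[z(H)² − z(FA)²] = −0.5 × (1.1670 − 1.3345) = 0.08375

ln β = 0.084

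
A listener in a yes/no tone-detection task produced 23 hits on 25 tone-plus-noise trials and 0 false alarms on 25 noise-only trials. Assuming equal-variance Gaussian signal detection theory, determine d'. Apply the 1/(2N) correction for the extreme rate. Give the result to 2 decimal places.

d' = 3.46

The false-alarm rate is 0/25 = 0, so apply the 1/(2N) correction: FA → 1/(2·25) = 0.02000.
z(H) = z(0.92000) = 1.405
z(FA) = z(0.02000) = -2.054
d' = 1.405 − (-2.054) = 3.459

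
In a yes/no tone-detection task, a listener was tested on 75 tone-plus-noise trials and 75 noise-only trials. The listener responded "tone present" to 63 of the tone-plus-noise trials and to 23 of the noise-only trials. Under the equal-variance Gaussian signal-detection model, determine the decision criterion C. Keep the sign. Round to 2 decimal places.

C = -0.24

H = 63/75 = 0.8400
FA = 23/75 = 0.3067
z(H) = z(0.8400) = 0.9945
z(FA) = z(0.3067) = -0.5052
c = −½·[z(H) + z(FA)] = −0.5 × (0.9945 + (-0.5052)) = -0.24465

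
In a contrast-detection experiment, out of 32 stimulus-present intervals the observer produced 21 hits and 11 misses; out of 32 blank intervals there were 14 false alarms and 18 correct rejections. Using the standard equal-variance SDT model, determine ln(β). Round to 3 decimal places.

ln β = -0.069

H = 21/32 = 0.6562
FA = 14/32 = 0.4375
z(0.6562) = 0.4021, z(0.4375) = -0.1573
ln β = −½·[z(H)² − z(FA)²] = −0.5 × (0.1617 − 0.0247) = -0.0685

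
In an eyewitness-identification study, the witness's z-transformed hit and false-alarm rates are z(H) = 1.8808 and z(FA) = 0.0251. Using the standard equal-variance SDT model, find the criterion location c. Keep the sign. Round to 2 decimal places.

c = -0.95

c = −½·[z(H) + z(FA)] = −½·(1.8808 + 0.0251) = -0.95295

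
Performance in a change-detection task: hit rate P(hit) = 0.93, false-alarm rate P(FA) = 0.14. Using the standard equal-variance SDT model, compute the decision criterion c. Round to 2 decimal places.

z(H) = 1.4758
z(FA) = -1.0803
c = −½·[z(H) + z(FA)] = −0.5 × (1.4758 + (-1.0803)) = -0.19775
c < 0: the observer has a liberal response bias.

c = -0.20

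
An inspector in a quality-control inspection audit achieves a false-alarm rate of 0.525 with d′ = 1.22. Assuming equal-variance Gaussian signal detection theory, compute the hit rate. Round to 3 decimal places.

z(false-alarm rate) = z(0.525) = 0.0627
z(H) = z(FA) + d' = 0.0627 + 1.22 = 1.2827
hit rate = Φ(1.2827) = 0.9002

hit rate = 0.900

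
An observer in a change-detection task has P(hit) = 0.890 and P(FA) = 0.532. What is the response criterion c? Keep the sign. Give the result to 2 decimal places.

z(H) = 1.227
z(FA) = 0.080
c = −½·[z(H) + z(FA)] = −0.5 × (1.227 + 0.080) = -0.6535
c < 0: the observer has a liberal response bias.

c = -0.65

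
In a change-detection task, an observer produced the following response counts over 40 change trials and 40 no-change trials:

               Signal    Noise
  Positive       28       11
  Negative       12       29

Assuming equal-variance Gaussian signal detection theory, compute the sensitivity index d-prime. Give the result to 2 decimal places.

H = 28/40 = 0.7000
FA = 11/40 = 0.2750
z(0.7000) = 0.5244, z(0.2750) = -0.5978
d' = z(H) − z(FA) = 0.5244 − (-0.5978) = 1.1222

d-prime = 1.12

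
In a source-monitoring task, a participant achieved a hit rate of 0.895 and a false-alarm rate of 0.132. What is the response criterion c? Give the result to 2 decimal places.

z(H) = 1.2536
z(FA) = -1.1170
c = −½·[z(H) + z(FA)] = −0.5 × (1.2536 + (-1.1170)) = -0.0683

c = -0.07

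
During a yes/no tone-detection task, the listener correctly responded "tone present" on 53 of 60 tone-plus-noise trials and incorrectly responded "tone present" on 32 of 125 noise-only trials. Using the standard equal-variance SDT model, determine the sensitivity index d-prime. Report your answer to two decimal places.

H = 53/60 = 0.8833
FA = 32/125 = 0.2560
z(H) = z(0.8833) = 1.192
z(FA) = z(0.2560) = -0.656
d' = z(H) − z(FA) = 1.192 − (-0.656) = 1.848

d-prime = 1.85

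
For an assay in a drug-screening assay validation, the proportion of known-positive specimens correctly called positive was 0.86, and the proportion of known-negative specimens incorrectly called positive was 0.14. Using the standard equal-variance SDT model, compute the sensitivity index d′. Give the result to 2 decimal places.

Φ⁻¹(0.86) = 1.0803, Φ⁻¹(0.14) = -1.0803
d' = z(H) − z(FA) = 1.0803 − (-1.0803) = 2.1606

d′ = 2.16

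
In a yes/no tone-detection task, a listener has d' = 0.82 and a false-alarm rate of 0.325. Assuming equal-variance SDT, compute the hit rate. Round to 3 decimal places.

hit rate = 0.643

z(false-alarm rate) = z(0.325) = -0.4538
z(H) = z(FA) + d' = -0.4538 + 0.82 = 0.3662
hit rate = Φ(0.3662) = 0.6429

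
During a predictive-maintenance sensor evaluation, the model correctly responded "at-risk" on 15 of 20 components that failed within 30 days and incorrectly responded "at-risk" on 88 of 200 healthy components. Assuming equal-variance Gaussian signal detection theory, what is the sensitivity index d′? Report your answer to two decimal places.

d′ = 0.83

H = 15/20 = 0.7500
FA = 88/200 = 0.4400
Φ⁻¹(H) = Φ⁻¹(0.7500) = 0.674
Φ⁻¹(FA) = Φ⁻¹(0.4400) = -0.151
d' = z(H) − z(FA) = 0.674 − (-0.151) = 0.825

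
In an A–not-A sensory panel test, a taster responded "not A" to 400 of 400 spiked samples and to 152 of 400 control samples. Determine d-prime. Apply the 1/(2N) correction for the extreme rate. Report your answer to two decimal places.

d-prime = 3.33

The hit rate is 400/400 = 1, so apply the 1/(2N) correction: H → 1 − 1/(2·400) = 0.99875.
z(H) = z(0.99875) = 3.023
z(FA) = z(0.38000) = -0.305
d' = 3.023 − (-0.305) = 3.328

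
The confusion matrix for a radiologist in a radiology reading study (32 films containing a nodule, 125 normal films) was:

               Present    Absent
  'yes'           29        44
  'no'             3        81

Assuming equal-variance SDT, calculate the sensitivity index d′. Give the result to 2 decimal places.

d′ = 1.70

H = 29/32 = 0.9062
FA = 44/125 = 0.3520
Φ⁻¹(H) = Φ⁻¹(0.9062) = 1.318
Φ⁻¹(FA) = Φ⁻¹(0.3520) = -0.380
d' = z(H) − z(FA) = 1.318 − (-0.380) = 1.698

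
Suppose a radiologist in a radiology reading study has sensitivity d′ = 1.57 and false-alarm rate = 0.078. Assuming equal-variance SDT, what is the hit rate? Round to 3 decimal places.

hit rate = 0.560

z(false-alarm rate) = z(0.078) = -1.4187
z(H) = z(FA) + d' = -1.4187 + 1.57 = 0.1513
hit rate = Φ(0.1513) = 0.5601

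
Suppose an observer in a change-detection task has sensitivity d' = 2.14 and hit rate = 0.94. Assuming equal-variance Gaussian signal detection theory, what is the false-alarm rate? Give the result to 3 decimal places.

z(hit rate) = z(0.94) = 1.5548
z(FA) = z(H) − d' = 1.5548 − 2.14 = -0.5852
false-alarm rate = Φ(-0.5852) = 0.2792

false-alarm rate = 0.279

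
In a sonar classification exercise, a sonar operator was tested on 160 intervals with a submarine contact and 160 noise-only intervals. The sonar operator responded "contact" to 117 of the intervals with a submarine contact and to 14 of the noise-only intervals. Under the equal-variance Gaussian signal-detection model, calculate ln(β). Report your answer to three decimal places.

H = 117/160 = 0.7312
FA = 14/160 = 0.0875
z(H) = z(0.7312) = 0.6164
z(FA) = z(0.0875) = -1.3563
ln β = −½·[z(H)² − z(FA)²] = −0.5 × (0.3799 − 1.8395) = 0.7298

ln β = 0.730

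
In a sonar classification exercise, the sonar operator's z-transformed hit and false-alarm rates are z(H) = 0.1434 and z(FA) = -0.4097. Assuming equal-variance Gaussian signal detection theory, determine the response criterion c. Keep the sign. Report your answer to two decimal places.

c = 0.13

c = −½·[z(H) + z(FA)] = −½·(0.1434 + (-0.4097)) = 0.13315
c > 0: the sonar operator has a conservative response bias.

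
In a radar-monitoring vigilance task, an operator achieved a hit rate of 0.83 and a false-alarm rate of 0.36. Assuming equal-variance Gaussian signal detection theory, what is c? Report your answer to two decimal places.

c = -0.30

z(H) = z(0.83) = 0.9542
z(FA) = z(0.36) = -0.3585
c = −½·[z(H) + z(FA)] = −0.5 × (0.9542 + (-0.3585)) = -0.29785
c < 0: the operator has a liberal response bias.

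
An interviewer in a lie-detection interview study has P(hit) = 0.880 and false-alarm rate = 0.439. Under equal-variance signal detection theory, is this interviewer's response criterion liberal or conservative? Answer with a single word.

liberal

z(H) = 1.175, z(FA) = -0.154
c = −½·(z(H) + z(FA)) = -0.5105
c < 0 → liberal criterion (biased toward responding “yes”).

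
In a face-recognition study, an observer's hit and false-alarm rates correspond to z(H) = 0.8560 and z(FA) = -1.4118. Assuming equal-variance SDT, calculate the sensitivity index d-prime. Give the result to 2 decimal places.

d-prime = 2.27

d' = z(H) − z(FA) = 0.8560 − (-1.4118) = 2.2678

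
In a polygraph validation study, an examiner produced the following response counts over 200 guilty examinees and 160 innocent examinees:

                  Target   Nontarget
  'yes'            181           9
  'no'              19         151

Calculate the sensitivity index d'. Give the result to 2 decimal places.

d' = 2.90

H = 181/200 = 0.9050
FA = 9/160 = 0.0563
z(H) = 1.3106
z(FA) = -1.5866
d' = z(H) − z(FA) = 1.3106 − (-1.5866) = 2.8972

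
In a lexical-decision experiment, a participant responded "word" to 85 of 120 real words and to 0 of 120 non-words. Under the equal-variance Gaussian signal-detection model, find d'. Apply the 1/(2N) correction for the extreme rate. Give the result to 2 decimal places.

d' = 3.19

The false-alarm rate is 0/120 = 0, so apply the 1/(2N) correction: FA → 1/(2·120) = 0.00417.
z(H) = z(0.70833) = 0.549
z(FA) = z(0.00417) = -2.638
d' = 0.549 − (-2.638) = 3.187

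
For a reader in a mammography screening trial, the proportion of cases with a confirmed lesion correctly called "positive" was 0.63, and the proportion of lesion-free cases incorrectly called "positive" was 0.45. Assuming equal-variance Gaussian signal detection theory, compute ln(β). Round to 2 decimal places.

Φ⁻¹(0.63) = 0.332, Φ⁻¹(0.45) = -0.126
ln β = −½·[z(H)² − z(FA)²] = −0.5 × (0.110 − 0.016) = -0.047

ln β = -0.05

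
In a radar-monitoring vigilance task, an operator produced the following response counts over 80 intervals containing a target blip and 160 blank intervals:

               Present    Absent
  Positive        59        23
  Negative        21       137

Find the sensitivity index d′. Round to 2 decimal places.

H = 59/80 = 0.7375
FA = 23/160 = 0.1437
z(H) = z(0.7375) = 0.636
z(FA) = z(0.1437) = -1.064
d' = z(H) − z(FA) = 0.636 − (-1.064) = 1.700

d′ = 1.70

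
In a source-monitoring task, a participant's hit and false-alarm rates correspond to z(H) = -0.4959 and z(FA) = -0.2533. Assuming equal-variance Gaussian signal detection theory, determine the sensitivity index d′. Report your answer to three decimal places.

d' = z(H) − z(FA) = -0.4959 − (-0.2533) = -0.2426

d′ = -0.243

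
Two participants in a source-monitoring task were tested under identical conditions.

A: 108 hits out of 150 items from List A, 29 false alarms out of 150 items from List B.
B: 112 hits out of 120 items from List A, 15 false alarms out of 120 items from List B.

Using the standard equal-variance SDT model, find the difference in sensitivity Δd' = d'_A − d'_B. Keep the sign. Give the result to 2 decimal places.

A: z(0.7200) = 0.583, z(0.1933) = -0.866, d' = 1.449
B: z(0.9333) = 1.501, z(0.1250) = -1.150, d' = 2.651
Δd' = d'_A − d'_B = 1.449 − 2.651 = -1.202
B has the higher sensitivity.

Δd' = -1.20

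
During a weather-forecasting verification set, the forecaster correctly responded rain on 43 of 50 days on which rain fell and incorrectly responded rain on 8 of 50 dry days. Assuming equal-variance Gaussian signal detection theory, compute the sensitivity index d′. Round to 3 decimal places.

d′ = 2.075

H = 43/50 = 0.8600
FA = 8/50 = 0.1600
z(H) = 1.0803
z(FA) = -0.9945
d' = z(H) − z(FA) = 1.0803 − (-0.9945) = 2.0748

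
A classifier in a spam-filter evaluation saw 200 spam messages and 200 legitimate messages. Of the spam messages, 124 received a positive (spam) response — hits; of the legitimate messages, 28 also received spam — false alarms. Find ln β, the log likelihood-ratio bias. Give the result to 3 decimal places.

ln β = 0.537

H = 124/200 = 0.6200
FA = 28/200 = 0.1400
z(0.6200) = 0.3055, z(0.1400) = -1.0803
ln β = −½·[z(H)² − z(FA)²] = −0.5 × (0.0933 − 1.1670) = 0.53685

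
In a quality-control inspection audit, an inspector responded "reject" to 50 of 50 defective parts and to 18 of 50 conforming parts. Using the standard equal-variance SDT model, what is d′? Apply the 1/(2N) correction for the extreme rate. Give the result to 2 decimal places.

d′ = 2.68

The hit rate is 50/50 = 1, so apply the 1/(2N) correction: H → 1 − 1/(2·50) = 0.99000.
z(H) = z(0.99000) = 2.326
z(FA) = z(0.36000) = -0.358
d' = 2.326 − (-0.358) = 2.684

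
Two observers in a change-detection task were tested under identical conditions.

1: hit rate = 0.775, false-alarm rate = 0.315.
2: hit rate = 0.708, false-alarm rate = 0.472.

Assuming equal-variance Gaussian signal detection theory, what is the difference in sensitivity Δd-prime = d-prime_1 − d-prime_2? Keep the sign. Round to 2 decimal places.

1: z(0.775) = 0.755, z(0.315) = -0.482, d' = 1.237
2: z(0.708) = 0.548, z(0.472) = -0.070, d' = 0.618
Δd' = d'_1 − d'_2 = 1.237 − 0.618 = 0.619
1 has the higher sensitivity.

Δd-prime = 0.62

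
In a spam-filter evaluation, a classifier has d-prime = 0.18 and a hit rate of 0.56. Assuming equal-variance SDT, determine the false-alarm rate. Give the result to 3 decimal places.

z(hit rate) = z(0.56) = 0.1510
z(FA) = z(H) − d' = 0.1510 − 0.18 = -0.0290
false-alarm rate = Φ(-0.0290) = 0.4884

false-alarm rate = 0.488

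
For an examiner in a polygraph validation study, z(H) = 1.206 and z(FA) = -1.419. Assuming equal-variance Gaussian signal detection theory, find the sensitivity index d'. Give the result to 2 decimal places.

d' = 2.63

d' = z(H) − z(FA) = 1.206 − (-1.419) = 2.625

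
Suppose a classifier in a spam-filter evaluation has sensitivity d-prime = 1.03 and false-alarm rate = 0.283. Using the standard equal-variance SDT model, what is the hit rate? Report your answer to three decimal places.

z(false-alarm rate) = z(0.283) = -0.5740
z(H) = z(FA) + d' = -0.5740 + 1.03 = 0.4560
hit rate = Φ(0.4560) = 0.6758

hit rate = 0.676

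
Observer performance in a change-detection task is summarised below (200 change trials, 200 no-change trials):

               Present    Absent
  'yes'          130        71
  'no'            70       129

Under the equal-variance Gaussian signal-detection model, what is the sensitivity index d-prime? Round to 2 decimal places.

d-prime = 0.76

H = 130/200 = 0.6500
FA = 71/200 = 0.3550
z(H) = z(0.6500) = 0.385
z(FA) = z(0.3550) = -0.372
d' = z(H) − z(FA) = 0.385 − (-0.372) = 0.757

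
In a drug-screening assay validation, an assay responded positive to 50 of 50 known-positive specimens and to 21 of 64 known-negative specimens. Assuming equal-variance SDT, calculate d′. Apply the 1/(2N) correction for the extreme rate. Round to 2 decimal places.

The hit rate is 50/50 = 1, so apply the 1/(2N) correction: H → 1 − 1/(2·50) = 0.99000.
z(H) = z(0.99000) = 2.326
z(FA) = z(0.32812) = -0.445
d' = 2.326 − (-0.445) = 2.771

d′ = 2.77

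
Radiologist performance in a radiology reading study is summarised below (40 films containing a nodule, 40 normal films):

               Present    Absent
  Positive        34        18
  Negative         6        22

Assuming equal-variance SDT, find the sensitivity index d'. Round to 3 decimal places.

d' = 1.162

H = 34/40 = 0.8500
FA = 18/40 = 0.4500
z(H) = 1.0364
z(FA) = -0.1257
d' = z(H) − z(FA) = 1.0364 − (-0.1257) = 1.1621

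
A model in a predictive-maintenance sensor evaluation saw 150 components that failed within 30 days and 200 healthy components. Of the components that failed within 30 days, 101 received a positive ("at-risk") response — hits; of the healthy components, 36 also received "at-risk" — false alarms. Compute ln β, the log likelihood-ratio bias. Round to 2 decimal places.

ln β = 0.32

H = 101/150 = 0.6733
FA = 36/200 = 0.1800
z(H) = z(0.6733) = 0.449
z(FA) = z(0.1800) = -0.915
ln β = −½·[z(H)² − z(FA)²] = −0.5 × (0.202 − 0.837) = 0.3175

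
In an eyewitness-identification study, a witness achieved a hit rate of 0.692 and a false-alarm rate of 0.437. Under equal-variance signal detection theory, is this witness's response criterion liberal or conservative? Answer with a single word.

liberal

z(H) = 0.502, z(FA) = -0.159
c = −½·(z(H) + z(FA)) = -0.1715
c < 0 → liberal criterion (biased toward responding “yes”).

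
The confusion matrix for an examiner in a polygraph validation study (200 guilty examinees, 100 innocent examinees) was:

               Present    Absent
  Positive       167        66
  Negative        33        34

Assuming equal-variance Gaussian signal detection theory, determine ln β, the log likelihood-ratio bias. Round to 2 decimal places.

ln β = -0.39

H = 167/200 = 0.8350
FA = 66/100 = 0.6600
z(H) = 0.974
z(FA) = 0.412
ln β = −½·[z(H)² − z(FA)²] = −0.5 × (0.949 − 0.170) = -0.3895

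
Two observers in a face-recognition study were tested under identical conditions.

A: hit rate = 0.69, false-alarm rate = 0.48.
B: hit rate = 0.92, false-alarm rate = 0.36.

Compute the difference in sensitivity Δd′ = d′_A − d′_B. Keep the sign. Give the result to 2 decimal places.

A: z(0.69) = 0.496, z(0.48) = -0.050, d' = 0.546
B: z(0.92) = 1.405, z(0.36) = -0.358, d' = 1.763
Δd' = d'_A − d'_B = 0.546 − 1.763 = -1.217
B has the higher sensitivity.

Δd′ = -1.22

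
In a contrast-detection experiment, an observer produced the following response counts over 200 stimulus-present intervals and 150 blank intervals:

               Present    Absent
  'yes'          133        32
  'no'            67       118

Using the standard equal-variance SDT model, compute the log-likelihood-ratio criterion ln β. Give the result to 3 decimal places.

ln β = 0.225

H = 133/200 = 0.6650
FA = 32/150 = 0.2133
z(0.6650) = 0.4261, z(0.2133) = -0.7950
ln β = −½·[z(H)² − z(FA)²] = −0.5 × (0.1816 − 0.6320) = 0.2252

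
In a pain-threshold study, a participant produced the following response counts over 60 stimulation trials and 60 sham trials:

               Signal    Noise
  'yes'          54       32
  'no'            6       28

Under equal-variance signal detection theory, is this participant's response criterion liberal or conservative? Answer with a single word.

z(H) = 1.282, z(FA) = 0.084
c = −½·(z(H) + z(FA)) = -0.683
c < 0 → liberal criterion (biased toward responding “yes”).

liberal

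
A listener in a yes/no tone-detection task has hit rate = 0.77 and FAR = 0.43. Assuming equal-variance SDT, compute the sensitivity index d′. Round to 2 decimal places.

Φ⁻¹(H) = 0.7388
Φ⁻¹(FA) = -0.1764
d' = z(H) − z(FA) = 0.7388 − (-0.1764) = 0.9152

d′ = 0.92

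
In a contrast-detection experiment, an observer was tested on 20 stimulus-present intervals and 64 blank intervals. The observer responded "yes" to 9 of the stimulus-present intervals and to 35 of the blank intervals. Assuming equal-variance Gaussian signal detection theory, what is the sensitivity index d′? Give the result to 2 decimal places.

H = 9/20 = 0.4500
FA = 35/64 = 0.5469
z(H) = -0.126
z(FA) = 0.118
d' = z(H) − z(FA) = -0.126 − 0.118 = -0.244

d′ = -0.24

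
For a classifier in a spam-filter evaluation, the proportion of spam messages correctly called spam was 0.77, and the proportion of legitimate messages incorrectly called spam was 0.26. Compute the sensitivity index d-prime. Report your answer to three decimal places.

Φ⁻¹(H) = 0.7388
Φ⁻¹(FA) = -0.6433
d' = z(H) − z(FA) = 0.7388 − (-0.6433) = 1.3821

d-prime = 1.382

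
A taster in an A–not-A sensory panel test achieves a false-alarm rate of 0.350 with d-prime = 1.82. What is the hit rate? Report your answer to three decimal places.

z(false-alarm rate) = z(0.350) = -0.3853
z(H) = z(FA) + d' = -0.3853 + 1.82 = 1.4347
hit rate = Φ(1.4347) = 0.9243

hit rate = 0.924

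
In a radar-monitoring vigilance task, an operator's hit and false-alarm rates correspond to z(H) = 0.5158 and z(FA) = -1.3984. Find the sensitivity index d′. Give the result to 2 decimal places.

d′ = 1.91

d' = z(H) − z(FA) = 0.5158 − (-1.3984) = 1.9142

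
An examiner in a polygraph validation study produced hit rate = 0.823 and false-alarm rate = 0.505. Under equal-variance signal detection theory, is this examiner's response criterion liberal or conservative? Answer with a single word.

liberal

z(H) = 0.927, z(FA) = 0.013
c = −½·(z(H) + z(FA)) = -0.470
c < 0 → liberal criterion (biased toward responding “yes”).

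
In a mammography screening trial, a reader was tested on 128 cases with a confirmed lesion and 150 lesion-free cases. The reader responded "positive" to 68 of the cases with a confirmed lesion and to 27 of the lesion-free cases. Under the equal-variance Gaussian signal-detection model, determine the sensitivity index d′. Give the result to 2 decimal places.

d′ = 0.99

H = 68/128 = 0.5312
FA = 27/150 = 0.1800
Φ⁻¹(H) = 0.0783
Φ⁻¹(FA) = -0.9154
d' = z(H) − z(FA) = 0.0783 − (-0.9154) = 0.9937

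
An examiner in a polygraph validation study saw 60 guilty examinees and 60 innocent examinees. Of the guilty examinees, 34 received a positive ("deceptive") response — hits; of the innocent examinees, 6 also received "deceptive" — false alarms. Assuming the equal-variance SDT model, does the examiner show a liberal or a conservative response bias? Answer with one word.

conservative

z(H) = 0.168, z(FA) = -1.282
c = −½·(z(H) + z(FA)) = 0.557
c > 0 → conservative criterion (biased toward responding “no”).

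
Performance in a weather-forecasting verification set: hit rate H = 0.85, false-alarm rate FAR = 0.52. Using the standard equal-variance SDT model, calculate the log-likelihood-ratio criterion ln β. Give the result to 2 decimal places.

z(0.85) = 1.036, z(0.52) = 0.050
ln β = −½·[z(H)² − z(FA)²] = −0.5 × (1.073 − 0.003) = -0.535

ln β = -0.54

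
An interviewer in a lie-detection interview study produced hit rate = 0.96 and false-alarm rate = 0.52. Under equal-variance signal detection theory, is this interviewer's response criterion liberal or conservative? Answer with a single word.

liberal

z(H) = 1.751, z(FA) = 0.050
c = −½·(z(H) + z(FA)) = -0.9005
c < 0 → liberal criterion (biased toward responding “yes”).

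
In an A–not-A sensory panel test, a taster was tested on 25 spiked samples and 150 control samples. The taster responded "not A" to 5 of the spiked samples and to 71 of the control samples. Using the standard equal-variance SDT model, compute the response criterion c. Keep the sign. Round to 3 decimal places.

c = 0.454

H = 5/25 = 0.2000
FA = 71/150 = 0.4733
Φ⁻¹(H) = Φ⁻¹(0.2000) = -0.8416
Φ⁻¹(FA) = Φ⁻¹(0.4733) = -0.0670
c = −½·[z(H) + z(FA)] = −0.5 × (-0.8416 + (-0.0670)) = 0.4543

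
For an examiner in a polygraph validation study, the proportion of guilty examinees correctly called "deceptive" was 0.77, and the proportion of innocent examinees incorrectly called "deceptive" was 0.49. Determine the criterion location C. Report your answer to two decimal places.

z(H) = z(0.77) = 0.739
z(FA) = z(0.49) = -0.025
c = −½·[z(H) + z(FA)] = −0.5 × (0.739 + (-0.025)) = -0.357
c < 0: the examiner has a liberal response bias.

C = -0.36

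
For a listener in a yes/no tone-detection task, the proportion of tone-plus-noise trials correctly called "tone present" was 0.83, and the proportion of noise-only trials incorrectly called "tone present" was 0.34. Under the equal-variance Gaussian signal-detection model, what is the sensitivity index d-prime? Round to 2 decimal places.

Φ⁻¹(H) = 0.954
Φ⁻¹(FA) = -0.412
d' = z(H) − z(FA) = 0.954 − (-0.412) = 1.366

d-prime = 1.37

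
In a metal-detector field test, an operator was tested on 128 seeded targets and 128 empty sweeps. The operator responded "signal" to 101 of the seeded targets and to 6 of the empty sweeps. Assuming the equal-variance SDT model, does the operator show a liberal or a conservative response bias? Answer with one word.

z(H) = 0.803, z(FA) = -1.676
c = −½·(z(H) + z(FA)) = 0.4365
c > 0 → conservative criterion (biased toward responding “no”).

conservative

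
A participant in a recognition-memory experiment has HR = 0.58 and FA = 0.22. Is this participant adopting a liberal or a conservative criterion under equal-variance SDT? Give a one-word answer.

conservative

z(H) = 0.202, z(FA) = -0.772
c = −½·(z(H) + z(FA)) = 0.285
c > 0 → conservative criterion (biased toward responding “no”).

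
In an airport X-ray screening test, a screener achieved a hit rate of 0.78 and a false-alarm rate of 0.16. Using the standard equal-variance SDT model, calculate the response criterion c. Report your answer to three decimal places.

c = 0.111

z(0.78) = 0.7722, z(0.16) = -0.9945
c = −½·[z(H) + z(FA)] = −0.5 × (0.7722 + (-0.9945)) = 0.11115
c > 0: the screener has a conservative response bias.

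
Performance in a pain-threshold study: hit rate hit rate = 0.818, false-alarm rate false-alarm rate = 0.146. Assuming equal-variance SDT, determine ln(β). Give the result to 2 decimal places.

ln β = 0.14

z(H) = z(0.818) = 0.908
z(FA) = z(0.146) = -1.054
ln β = −½·[z(H)² − z(FA)²] = −0.5 × (0.824 − 1.111) = 0.1435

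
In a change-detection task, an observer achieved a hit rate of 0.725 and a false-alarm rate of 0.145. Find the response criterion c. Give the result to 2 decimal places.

z(0.725) = 0.5978, z(0.145) = -1.0581
c = −½·[z(H) + z(FA)] = −0.5 × (0.5978 + (-1.0581)) = 0.23015
c > 0: the observer has a conservative response bias.

c = 0.23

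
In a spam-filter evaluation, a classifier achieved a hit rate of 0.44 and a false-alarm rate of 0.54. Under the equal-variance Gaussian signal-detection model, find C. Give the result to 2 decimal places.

Φ⁻¹(H) = Φ⁻¹(0.44) = -0.151
Φ⁻¹(FA) = Φ⁻¹(0.54) = 0.100
c = −½·[z(H) + z(FA)] = −0.5 × (-0.151 + 0.100) = 0.0255

C = 0.03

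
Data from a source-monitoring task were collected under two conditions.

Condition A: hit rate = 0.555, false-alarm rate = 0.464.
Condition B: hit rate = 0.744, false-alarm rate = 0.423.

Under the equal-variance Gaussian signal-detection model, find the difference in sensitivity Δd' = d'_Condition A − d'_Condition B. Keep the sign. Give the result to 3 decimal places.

Condition A: z(0.555) = 0.1383, z(0.464) = -0.0904, d' = 0.2287
Condition B: z(0.744) = 0.6557, z(0.423) = -0.1942, d' = 0.8499
Δd' = d'_Condition A − d'_Condition B = 0.2287 − 0.8499 = -0.6212
Condition B has the higher sensitivity.

Δd' = -0.621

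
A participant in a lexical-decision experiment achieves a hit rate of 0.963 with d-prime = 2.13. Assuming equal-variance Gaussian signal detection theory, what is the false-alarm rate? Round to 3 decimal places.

z(hit rate) = z(0.963) = 1.7866
z(FA) = z(H) − d' = 1.7866 − 2.13 = -0.3434
false-alarm rate = Φ(-0.3434) = 0.3656

false-alarm rate = 0.366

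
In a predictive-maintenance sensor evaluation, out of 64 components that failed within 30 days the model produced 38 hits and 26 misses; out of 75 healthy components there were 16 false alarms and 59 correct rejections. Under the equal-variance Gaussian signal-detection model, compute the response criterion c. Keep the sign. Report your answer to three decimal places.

c = 0.279

H = 38/64 = 0.5938
FA = 16/75 = 0.2133
z(H) = 0.2373
z(FA) = -0.7950
c = −½·[z(H) + z(FA)] = −0.5 × (0.2373 + (-0.7950)) = 0.27885
c > 0: the model has a conservative response bias.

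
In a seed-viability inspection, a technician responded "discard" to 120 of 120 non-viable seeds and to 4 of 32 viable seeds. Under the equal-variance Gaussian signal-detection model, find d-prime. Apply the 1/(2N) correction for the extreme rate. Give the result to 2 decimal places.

d-prime = 3.79

The hit rate is 120/120 = 1, so apply the 1/(2N) correction: H → 1 − 1/(2·120) = 0.99583.
z(H) = z(0.99583) = 2.638
z(FA) = z(0.12500) = -1.150
d' = 2.638 − (-1.150) = 3.788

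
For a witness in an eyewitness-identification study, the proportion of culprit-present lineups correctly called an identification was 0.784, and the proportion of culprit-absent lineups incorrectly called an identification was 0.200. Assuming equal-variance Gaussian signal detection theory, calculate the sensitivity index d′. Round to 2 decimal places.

z(0.784) = 0.786, z(0.200) = -0.842
d' = z(H) − z(FA) = 0.786 − (-0.842) = 1.628

d′ = 1.63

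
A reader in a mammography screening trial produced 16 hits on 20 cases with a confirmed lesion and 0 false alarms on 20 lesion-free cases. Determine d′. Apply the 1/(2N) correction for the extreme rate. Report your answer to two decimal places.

d′ = 2.80

The false-alarm rate is 0/20 = 0, so apply the 1/(2N) correction: FA → 1/(2·20) = 0.02500.
z(H) = z(0.80000) = 0.842
z(FA) = z(0.02500) = -1.960
d' = 0.842 − (-1.960) = 2.802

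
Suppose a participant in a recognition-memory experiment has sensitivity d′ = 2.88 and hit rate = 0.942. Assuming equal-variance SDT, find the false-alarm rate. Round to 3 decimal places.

false-alarm rate = 0.095

z(hit rate) = z(0.942) = 1.5718
z(FA) = z(H) − d' = 1.5718 − 2.88 = -1.3082
false-alarm rate = Φ(-1.3082) = 0.0954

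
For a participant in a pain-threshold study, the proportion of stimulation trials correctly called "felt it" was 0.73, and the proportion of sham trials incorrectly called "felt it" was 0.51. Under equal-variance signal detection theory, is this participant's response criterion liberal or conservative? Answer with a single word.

liberal

z(H) = 0.613, z(FA) = 0.025
c = −½·(z(H) + z(FA)) = -0.319
c < 0 → liberal criterion (biased toward responding “yes”).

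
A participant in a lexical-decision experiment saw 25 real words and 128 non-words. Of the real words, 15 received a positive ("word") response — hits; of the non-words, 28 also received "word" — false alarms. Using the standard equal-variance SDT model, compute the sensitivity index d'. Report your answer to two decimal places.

d' = 1.03

H = 15/25 = 0.6000
FA = 28/128 = 0.2188
z(0.6000) = 0.253, z(0.2188) = -0.776
d' = z(H) − z(FA) = 0.253 − (-0.776) = 1.029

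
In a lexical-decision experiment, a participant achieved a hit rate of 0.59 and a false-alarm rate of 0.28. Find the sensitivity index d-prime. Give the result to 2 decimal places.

Φ⁻¹(0.59) = 0.2275, Φ⁻¹(0.28) = -0.5828
d' = z(H) − z(FA) = 0.2275 − (-0.5828) = 0.8103

d-prime = 0.81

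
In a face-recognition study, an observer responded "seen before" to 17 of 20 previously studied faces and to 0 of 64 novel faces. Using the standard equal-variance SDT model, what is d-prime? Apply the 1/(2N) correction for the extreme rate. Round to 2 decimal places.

The false-alarm rate is 0/64 = 0, so apply the 1/(2N) correction: FA → 1/(2·64) = 0.00781.
z(H) = z(0.85000) = 1.036
z(FA) = z(0.00781) = -2.418
d' = 1.036 − (-2.418) = 3.454

d-prime = 3.45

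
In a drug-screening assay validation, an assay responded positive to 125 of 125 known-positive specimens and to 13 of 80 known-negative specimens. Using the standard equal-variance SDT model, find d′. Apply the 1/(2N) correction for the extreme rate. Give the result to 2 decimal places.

d′ = 3.64

The hit rate is 125/125 = 1, so apply the 1/(2N) correction: H → 1 − 1/(2·125) = 0.99600.
z(H) = z(0.99600) = 2.652
z(FA) = z(0.16250) = -0.984
d' = 2.652 − (-0.984) = 3.636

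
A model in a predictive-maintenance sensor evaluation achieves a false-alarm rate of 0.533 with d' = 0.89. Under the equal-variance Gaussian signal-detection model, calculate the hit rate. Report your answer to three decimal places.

hit rate = 0.835

z(false-alarm rate) = z(0.533) = 0.0828
z(H) = z(FA) + d' = 0.0828 + 0.89 = 0.9728
hit rate = Φ(0.9728) = 0.8347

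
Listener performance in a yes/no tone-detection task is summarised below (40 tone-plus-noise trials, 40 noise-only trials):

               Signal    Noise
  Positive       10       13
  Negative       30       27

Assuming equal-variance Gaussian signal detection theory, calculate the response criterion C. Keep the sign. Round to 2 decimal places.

H = 10/40 = 0.2500
FA = 13/40 = 0.3250
Φ⁻¹(H) = -0.6745
Φ⁻¹(FA) = -0.4538
c = −½·[z(H) + z(FA)] = −0.5 × (-0.6745 + (-0.4538)) = 0.56415

C = 0.56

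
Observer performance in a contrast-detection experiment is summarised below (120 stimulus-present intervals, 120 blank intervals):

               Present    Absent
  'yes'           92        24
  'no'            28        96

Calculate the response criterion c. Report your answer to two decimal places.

H = 92/120 = 0.7667
FA = 24/120 = 0.2000
z(0.7667) = 0.7280, z(0.2000) = -0.8416
c = −½·[z(H) + z(FA)] = −0.5 × (0.7280 + (-0.8416)) = 0.0568

c = 0.06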